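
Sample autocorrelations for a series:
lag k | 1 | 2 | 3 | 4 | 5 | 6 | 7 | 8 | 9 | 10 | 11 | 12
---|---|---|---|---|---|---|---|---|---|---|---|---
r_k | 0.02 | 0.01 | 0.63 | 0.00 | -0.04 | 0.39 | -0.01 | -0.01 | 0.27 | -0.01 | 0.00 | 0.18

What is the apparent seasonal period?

3

The largest autocorrelation is r_3 = 0.63, with weaker echoes at lags 6 (0.39), 9 (0.27) and 12 (0.18); the remaining lags stay at or below 0.02.
The dominant spike at lag 3 indicates a seasonal period of 3.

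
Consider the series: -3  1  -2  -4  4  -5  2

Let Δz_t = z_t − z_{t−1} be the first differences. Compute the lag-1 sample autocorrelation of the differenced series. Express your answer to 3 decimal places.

-0.698

First differences Δz: 4, -3, -2, 8, -9, 7
Mean of differences = 0.8333
Numerator Σ(Δz_t−Δz̄)(Δz_{t+1}−Δz̄) = -152.6944
Denominator Σ(Δz_t−Δz̄)² = 218.8333
r_1(Δz) = -152.6944 / 218.8333 = -0.698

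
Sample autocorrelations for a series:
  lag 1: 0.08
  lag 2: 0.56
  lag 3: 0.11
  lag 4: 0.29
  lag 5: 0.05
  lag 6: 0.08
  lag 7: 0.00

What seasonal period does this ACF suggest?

2

The largest autocorrelation is r_2 = 0.56, with a weaker echo at lag 4 (0.29); the remaining lags stay at or below 0.11.
The dominant spike at lag 2 indicates a seasonal period of 2.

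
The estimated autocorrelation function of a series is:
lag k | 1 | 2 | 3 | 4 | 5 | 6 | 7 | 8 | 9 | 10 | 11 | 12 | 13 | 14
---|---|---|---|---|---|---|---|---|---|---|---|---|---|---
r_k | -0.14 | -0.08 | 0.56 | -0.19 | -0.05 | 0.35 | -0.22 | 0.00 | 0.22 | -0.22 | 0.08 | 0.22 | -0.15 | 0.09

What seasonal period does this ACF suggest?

3

The largest autocorrelation is r_3 = 0.56, with weaker echoes at lags 6 (0.35), 9 (0.22) and 12 (0.22); the remaining lags stay at or below 0.09.
The dominant spike at lag 3 indicates a seasonal period of 3.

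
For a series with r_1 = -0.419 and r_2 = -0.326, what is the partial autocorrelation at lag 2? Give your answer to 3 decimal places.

φ_{22} = (r_2 − r_1²) / (1 − r_1²)
r_1² = (-0.419)² = 0.175561
Numerator = -0.326 − 0.1756 = -0.5016; denominator = 1 − 0.1756 = 0.8244
φ_{22} = -0.5016 / 0.8244 = -0.608

-0.608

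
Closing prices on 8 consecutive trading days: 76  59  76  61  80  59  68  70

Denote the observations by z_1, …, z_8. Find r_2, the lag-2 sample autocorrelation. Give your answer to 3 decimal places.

Mean z̄ = (76 + 59 + 76 + 61 + 80 + 59 + 68 + 70)/8 = 68.6250
Deviations from mean: 7.3750, -9.6250, 7.3750, -7.6250, 11.3750, -9.6250, -0.6250, 1.3750
Σ(z_t−z̄)(z_{t+2}−z̄) = (54.3906) + (73.3906) + (83.8906) + (73.3906) + (-7.1094) + (-13.2344) = 264.7188
Denominator Σ(z_t−z̄)² = 483.8750
r_2 = 264.7188 / 483.8750 = 0.547

0.547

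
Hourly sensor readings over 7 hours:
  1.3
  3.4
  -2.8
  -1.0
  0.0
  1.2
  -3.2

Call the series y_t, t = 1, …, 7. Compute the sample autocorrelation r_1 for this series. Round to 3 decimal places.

Mean ȳ = (1.3 + 3.4 − 2.8 − 1.0 + 0.0 + 1.2 − 3.2)/7 = -0.1571
Σ(y_t−ȳ)(y_{t+1}−ȳ) = (5.1833) + (-9.4010) + (2.2276) + (-0.1324) + (0.2133) + (-4.1296) = -6.0390
Denominator Σ(y_t−ȳ)² = 33.5971
r_1 = -6.0390 / 33.5971 = -0.180

-0.180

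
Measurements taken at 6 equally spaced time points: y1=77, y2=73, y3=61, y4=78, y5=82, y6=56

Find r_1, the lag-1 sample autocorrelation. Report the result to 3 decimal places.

Mean ȳ = (77 + 73 + 61 + 78 + 82 + 56)/6 = 71.1667
Deviations from mean: 5.8333, 1.8333, -10.1667, 6.8333, 10.8333, -15.1667
Σ(y_t−ȳ)(y_{t+1}−ȳ) = (10.6944) + (-18.6389) + (-69.4722) + (74.0278) + (-164.3056) = -167.6944
Denominator Σ(y_t−ȳ)² = 534.8333
r_1 = -167.6944 / 534.8333 = -0.314

-0.314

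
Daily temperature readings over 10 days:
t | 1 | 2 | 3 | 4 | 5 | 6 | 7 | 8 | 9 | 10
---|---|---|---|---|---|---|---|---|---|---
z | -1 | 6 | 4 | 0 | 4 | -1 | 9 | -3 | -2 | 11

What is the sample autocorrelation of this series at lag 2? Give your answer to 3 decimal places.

-0.234

Mean z̄ = (-1 + 6 + 4 + 0 + 4 − 1 + 9 − 3 − 2 + 11)/10 = 2.7000
Numerator Σ_{t=1}^{8}(z_t−z̄)(z_{t+2}−z̄) = -49.6800
Denominator Σ(z_t−z̄)² = 212.1000
r_2 = -49.6800 / 212.1000 = -0.234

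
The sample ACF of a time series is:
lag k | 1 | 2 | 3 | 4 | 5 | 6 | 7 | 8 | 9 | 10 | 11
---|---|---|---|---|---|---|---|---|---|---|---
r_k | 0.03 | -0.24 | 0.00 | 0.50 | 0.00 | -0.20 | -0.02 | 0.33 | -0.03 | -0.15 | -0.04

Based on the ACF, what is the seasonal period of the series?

4

The largest autocorrelation is r_4 = 0.50, with a weaker echo at lag 8 (0.33); the remaining lags stay at or below 0.03.
The dominant spike at lag 4 indicates a seasonal period of 4.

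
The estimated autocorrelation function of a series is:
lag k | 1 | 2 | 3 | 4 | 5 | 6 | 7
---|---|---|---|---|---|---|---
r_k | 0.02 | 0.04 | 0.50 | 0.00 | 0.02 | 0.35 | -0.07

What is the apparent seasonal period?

The largest autocorrelation is r_3 = 0.50, with a weaker echo at lag 6 (0.35); the remaining lags stay at or below 0.04.
The dominant spike at lag 3 indicates a seasonal period of 3.

3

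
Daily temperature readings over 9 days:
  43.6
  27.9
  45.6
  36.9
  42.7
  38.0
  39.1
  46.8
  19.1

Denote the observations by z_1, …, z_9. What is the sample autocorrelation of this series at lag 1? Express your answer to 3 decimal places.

-0.463

Mean z̄ = (43.6 + 27.9 + 45.6 + 36.9 + 42.7 + 38.0 + 39.1 + 46.8 + 19.1)/9 = 37.7444
Numerator Σ_{t=1}^{8}(z_t−z̄)(z_{t+1}−z̄) = -300.7442
Denominator Σ(z_t−z̄)² = 649.7022
r_1 = -300.7442 / 649.7022 = -0.463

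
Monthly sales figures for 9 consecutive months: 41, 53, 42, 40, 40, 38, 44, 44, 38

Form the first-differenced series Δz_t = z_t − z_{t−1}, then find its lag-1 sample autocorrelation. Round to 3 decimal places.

-0.365

First differences Δz: 12, -11, -2, 0, -2, 6, 0, -6
Mean of differences = -0.3750
Numerator Σ(Δz_t−Δz̄)(Δz_{t+1}−Δz̄) = -125.5156
Denominator Σ(Δz_t−Δz̄)² = 343.8750
r_1(Δz) = -125.5156 / 343.8750 = -0.365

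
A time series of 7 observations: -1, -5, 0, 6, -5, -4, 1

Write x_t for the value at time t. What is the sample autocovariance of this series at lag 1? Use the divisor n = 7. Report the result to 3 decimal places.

Mean x̄ = (-1 − 5 + 0 + 6 − 5 − 4 + 1)/7 = -1.1429
Σ_{t=1}^{6}(x_t−x̄)(x_{t+1}−x̄) = -19.4490
γ_1 = -19.4490 / 7 = -2.778

-2.778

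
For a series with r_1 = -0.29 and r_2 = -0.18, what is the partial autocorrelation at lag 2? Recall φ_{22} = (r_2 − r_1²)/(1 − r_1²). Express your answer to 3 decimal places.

-0.288

φ_{22} = (r_2 − r_1²) / (1 − r_1²)
r_1² = (-0.29)² = 0.0841
Numerator = -0.18 − 0.0841 = -0.2641; denominator = 1 − 0.0841 = 0.9159
φ_{22} = -0.2641 / 0.9159 = -0.288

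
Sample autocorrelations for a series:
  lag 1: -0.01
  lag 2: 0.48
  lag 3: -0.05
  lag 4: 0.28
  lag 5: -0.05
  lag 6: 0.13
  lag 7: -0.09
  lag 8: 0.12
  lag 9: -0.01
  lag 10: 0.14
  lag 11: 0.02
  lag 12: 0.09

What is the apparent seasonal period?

The largest autocorrelation is r_2 = 0.48, with a weaker echo at lag 4 (0.28); the remaining lags stay at or below 0.14.
The dominant spike at lag 2 indicates a seasonal period of 2.

2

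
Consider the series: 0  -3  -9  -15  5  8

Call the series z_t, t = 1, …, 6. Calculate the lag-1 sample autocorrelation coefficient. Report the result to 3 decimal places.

Mean z̄ = (0 − 3 − 9 − 15 + 5 + 8)/6 = -2.3333
Deviations from mean: 2.3333, -0.6667, -6.6667, -12.6667, 7.3333, 10.3333
Σ(z_t−z̄)(z_{t+1}−z̄) = (-1.5556) + (4.4444) + (84.4444) + (-92.8889) + (75.7778) = 70.2222
Denominator Σ(z_t−z̄)² = 371.3333
r_1 = 70.2222 / 371.3333 = 0.189

0.189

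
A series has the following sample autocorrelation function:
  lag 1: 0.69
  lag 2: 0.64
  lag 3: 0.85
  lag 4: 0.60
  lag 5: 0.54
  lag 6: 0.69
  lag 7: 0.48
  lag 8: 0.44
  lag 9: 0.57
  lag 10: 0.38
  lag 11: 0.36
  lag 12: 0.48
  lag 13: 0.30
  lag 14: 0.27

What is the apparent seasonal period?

The largest autocorrelation is r_3 = 0.85; the remaining lags stay at or below 0.69. The elevated value at lag 1 (0.69), dropping to 0.64 at lag 2, reflects decaying short-term dependence rather than seasonality.
The dominant spike at lag 3 indicates a seasonal period of 3.

3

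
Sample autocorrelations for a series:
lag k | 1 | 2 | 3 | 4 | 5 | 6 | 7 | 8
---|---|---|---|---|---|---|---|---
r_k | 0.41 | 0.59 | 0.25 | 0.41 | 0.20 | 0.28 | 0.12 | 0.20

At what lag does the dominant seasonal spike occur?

2

The largest autocorrelation is r_2 = 0.59; the remaining lags stay at or below 0.41.
The dominant spike at lag 2 indicates a seasonal period of 2.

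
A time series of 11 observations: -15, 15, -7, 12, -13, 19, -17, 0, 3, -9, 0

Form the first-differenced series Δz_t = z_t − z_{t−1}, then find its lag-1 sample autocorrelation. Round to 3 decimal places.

-0.805

First differences Δz: 30, -22, 19, -25, 32, -36, 17, 3, -12, 9
Mean of differences = 1.5000
Numerator Σ(Δz_t−Δz̄)(Δz_{t+1}−Δz̄) = -4176.2500
Denominator Σ(Δz_t−Δz̄)² = 5190.5000
r_1(Δz) = -4176.2500 / 5190.5000 = -0.805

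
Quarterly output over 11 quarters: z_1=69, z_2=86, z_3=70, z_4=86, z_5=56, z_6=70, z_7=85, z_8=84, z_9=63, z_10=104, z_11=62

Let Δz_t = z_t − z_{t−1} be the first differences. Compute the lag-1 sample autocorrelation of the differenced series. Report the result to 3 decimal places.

-0.630

First differences Δz: 17, -16, 16, -30, 14, 15, -1, -21, 41, -42
Mean of differences = -0.7000
Numerator Σ(Δz_t−Δz̄)(Δz_{t+1}−Δz̄) = -3782.8900
Denominator Σ(Δz_t−Δz̄)² = 6004.1000
r_1(Δz) = -3782.8900 / 6004.1000 = -0.630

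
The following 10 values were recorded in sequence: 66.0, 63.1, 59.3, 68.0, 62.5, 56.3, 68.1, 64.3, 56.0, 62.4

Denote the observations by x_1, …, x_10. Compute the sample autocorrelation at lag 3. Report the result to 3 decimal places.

Mean x̄ = (66.0 + 63.1 + 59.3 + 68.0 + 62.5 + 56.3 + 68.1 + 64.3 + 56.0 + 62.4)/10 = 62.6000
Σ(x_t−x̄)(x_{t+3}−x̄) = (18.3600) + (-0.0500) + (20.7900) + (29.7000) + (-0.1700) + (41.5800) + (-1.1000) = 109.1100
Denominator Σ(x_t−x̄)² = 168.3000
r_3 = 109.1100 / 168.3000 = 0.648

0.648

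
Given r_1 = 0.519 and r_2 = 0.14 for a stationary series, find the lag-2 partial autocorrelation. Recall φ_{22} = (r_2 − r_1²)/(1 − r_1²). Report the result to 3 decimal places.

φ_{22} = (r_2 − r_1²) / (1 − r_1²)
r_1² = (0.519)² = 0.269361
Numerator = 0.14 − 0.2694 = -0.1294; denominator = 1 − 0.2694 = 0.7306
φ_{22} = -0.1294 / 0.7306 = -0.177

-0.177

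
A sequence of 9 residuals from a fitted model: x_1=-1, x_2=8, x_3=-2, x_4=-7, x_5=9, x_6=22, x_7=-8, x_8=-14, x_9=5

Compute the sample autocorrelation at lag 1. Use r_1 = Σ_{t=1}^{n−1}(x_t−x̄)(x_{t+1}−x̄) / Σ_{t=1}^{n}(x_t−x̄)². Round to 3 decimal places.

Mean x̄ = (-1 + 8 − 2 − 7 + 9 + 22 − 8 − 14 + 5)/9 = 1.3333
Numerator Σ_{t=1}^{8}(x_t−x̄)(x_{t+1}−x̄) = -21.4444
Denominator Σ(x_t−x̄)² = 952.0000
r_1 = -21.4444 / 952.0000 = -0.023

-0.023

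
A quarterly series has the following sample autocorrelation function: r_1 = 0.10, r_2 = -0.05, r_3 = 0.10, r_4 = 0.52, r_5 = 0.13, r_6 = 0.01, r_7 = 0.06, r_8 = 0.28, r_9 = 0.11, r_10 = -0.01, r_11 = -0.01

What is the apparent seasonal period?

The largest autocorrelation is r_4 = 0.52, with a weaker echo at lag 8 (0.28); the remaining lags stay at or below 0.13.
The dominant spike at lag 4 indicates a seasonal period of 4.

4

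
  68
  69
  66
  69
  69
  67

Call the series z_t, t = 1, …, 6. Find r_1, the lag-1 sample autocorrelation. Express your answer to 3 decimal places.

Mean z̄ = (68 + 69 + 66 + 69 + 69 + 67)/6 = 68.0000
Deviations from mean: 0.0000, 1.0000, -2.0000, 1.0000, 1.0000, -1.0000
Numerator Σ_{t=1}^{5}(z_t−z̄)(z_{t+1}−z̄) = -4.0000
Denominator Σ(z_t−z̄)² = 8.0000
r_1 = -4.0000 / 8.0000 = -0.500

-0.500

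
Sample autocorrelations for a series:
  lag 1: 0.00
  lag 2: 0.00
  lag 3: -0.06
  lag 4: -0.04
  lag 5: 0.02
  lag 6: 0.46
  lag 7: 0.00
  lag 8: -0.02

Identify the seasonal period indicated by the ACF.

The largest autocorrelation is r_6 = 0.46; the remaining lags stay at or below 0.02.
The dominant spike at lag 6 indicates a seasonal period of 6.

6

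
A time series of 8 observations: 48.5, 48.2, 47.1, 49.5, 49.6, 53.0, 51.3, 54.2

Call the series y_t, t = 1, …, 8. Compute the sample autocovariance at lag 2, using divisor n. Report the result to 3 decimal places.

Mean ȳ = (48.5 + 48.2 + 47.1 + 49.5 + 49.6 + 53.0 + 51.3 + 54.2)/8 = 50.1750
Σ_{t=1}^{6}(y_t−ȳ)(y_{t+2}−ȳ) = 17.0688
γ_2 = 17.0688 / 8 = 2.134

2.134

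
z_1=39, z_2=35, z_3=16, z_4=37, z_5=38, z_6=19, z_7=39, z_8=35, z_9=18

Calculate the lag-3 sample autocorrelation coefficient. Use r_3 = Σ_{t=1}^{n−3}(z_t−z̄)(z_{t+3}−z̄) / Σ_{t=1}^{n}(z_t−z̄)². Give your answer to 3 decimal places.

Mean z̄ = (39 + 35 + 16 + 37 + 38 + 19 + 39 + 35 + 18)/9 = 30.6667
Σ(z_t−z̄)(z_{t+3}−z̄) = (52.7778) + (31.7778) + (171.1111) + (52.7778) + (31.7778) + (147.7778) = 488.0000
Denominator Σ(z_t−z̄)² = 782.0000
r_3 = 488.0000 / 782.0000 = 0.624

0.624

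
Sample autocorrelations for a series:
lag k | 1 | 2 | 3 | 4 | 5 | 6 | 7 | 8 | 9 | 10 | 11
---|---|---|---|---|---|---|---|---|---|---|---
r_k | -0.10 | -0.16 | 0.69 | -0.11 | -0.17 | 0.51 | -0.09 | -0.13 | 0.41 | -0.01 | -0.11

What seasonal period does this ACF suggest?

The largest autocorrelation is r_3 = 0.69, with weaker echoes at lags 6 (0.51) and 9 (0.41); the remaining lags stay at or below -0.01.
The dominant spike at lag 3 indicates a seasonal period of 3.

3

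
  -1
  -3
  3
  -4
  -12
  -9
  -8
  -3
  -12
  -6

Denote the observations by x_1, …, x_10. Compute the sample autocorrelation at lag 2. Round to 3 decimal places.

Mean x̄ = (-1 − 3 + 3 − 4 − 12 − 9 − 8 − 3 − 12 − 6)/10 = -5.5000
Numerator Σ_{t=1}^{8}(x_t−x̄)(x_{t+2}−x̄) = 4.0000
Denominator Σ(x_t−x̄)² = 210.5000
r_2 = 4.0000 / 210.5000 = 0.019

0.019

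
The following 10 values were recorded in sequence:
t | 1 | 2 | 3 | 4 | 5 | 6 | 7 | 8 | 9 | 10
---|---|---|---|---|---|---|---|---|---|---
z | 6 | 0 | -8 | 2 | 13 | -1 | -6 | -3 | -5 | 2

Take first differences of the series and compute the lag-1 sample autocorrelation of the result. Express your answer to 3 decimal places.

First differences Δz: -6, -8, 10, 11, -14, -5, 3, -2, 7
Mean of differences = -0.4444
Numerator Σ(Δz_t−Δz̄)(Δz_{t+1}−Δz̄) = -43.4198
Denominator Σ(Δz_t−Δz̄)² = 602.2222
r_1(Δz) = -43.4198 / 602.2222 = -0.072

-0.072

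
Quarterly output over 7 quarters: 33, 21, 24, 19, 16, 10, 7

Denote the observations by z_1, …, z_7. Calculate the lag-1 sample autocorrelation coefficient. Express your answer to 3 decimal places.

0.373

Mean z̄ = (33 + 21 + 24 + 19 + 16 + 10 + 7)/7 = 18.5714
Deviations from mean: 14.4286, 2.4286, 5.4286, 0.4286, -2.5714, -8.5714, -11.5714
Σ(z_t−z̄)(z_{t+1}−z̄) = (35.0408) + (13.1837) + (2.3265) + (-1.1020) + (22.0408) + (99.1837) = 170.6735
Denominator Σ(z_t−z̄)² = 457.7143
r_1 = 170.6735 / 457.7143 = 0.373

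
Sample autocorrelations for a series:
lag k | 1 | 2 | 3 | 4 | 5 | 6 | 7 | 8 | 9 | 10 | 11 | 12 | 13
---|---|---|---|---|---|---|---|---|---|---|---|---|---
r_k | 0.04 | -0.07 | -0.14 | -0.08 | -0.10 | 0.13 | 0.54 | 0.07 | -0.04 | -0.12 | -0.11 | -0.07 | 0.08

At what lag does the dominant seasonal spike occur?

7

The largest autocorrelation is r_7 = 0.54; the remaining lags stay at or below 0.13.
The dominant spike at lag 7 indicates a seasonal period of 7.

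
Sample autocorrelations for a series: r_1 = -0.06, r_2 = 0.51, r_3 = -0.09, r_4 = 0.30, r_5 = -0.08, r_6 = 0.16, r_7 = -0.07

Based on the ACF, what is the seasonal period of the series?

The largest autocorrelation is r_2 = 0.51, with weaker echoes at lags 4 (0.30) and 6 (0.16); the remaining lags stay at or below -0.06.
The dominant spike at lag 2 indicates a seasonal period of 2.

2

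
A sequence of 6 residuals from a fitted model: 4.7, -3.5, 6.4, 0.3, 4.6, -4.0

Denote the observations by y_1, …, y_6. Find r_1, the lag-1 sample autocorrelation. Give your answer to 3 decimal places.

-0.667

Mean ȳ = (4.7 − 3.5 + 6.4 + 0.3 + 4.6 − 4.0)/6 = 1.4167
Deviations from mean: 3.2833, -4.9167, 4.9833, -1.1167, 3.1833, -5.4167
Σ(y_t−ȳ)(y_{t+1}−ȳ) = (-16.1431) + (-24.5014) + (-5.5647) + (-3.5547) + (-17.2431) = -67.0069
Denominator Σ(y_t−ȳ)² = 100.5083
r_1 = -67.0069 / 100.5083 = -0.667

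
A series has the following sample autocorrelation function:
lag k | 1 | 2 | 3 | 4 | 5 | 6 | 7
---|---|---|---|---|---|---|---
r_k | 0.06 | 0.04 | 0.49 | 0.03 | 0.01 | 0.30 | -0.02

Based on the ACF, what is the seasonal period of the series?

The largest autocorrelation is r_3 = 0.49, with a weaker echo at lag 6 (0.30); the remaining lags stay at or below 0.06.
The dominant spike at lag 3 indicates a seasonal period of 3.

3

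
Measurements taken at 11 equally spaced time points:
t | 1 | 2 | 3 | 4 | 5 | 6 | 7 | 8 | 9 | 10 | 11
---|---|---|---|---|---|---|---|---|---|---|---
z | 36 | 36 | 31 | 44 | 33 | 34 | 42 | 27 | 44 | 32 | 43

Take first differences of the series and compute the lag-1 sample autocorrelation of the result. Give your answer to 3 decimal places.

-0.797

First differences Δz: 0, -5, 13, -11, 1, 8, -15, 17, -12, 11
Mean of differences = 0.7000
Numerator Σ(Δz_t−Δz̄)(Δz_{t+1}−Δz̄) = -919.6900
Denominator Σ(Δz_t−Δz̄)² = 1154.1000
r_1(Δz) = -919.6900 / 1154.1000 = -0.797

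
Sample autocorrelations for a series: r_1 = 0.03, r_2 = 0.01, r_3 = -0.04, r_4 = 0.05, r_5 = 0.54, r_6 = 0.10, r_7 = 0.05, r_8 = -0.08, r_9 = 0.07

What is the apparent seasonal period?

5

The largest autocorrelation is r_5 = 0.54; the remaining lags stay at or below 0.10.
The dominant spike at lag 5 indicates a seasonal period of 5.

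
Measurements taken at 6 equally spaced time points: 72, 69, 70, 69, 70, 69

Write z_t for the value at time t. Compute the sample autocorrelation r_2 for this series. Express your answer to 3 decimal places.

Mean z̄ = (72 + 69 + 70 + 69 + 70 + 69)/6 = 69.8333
Deviations from mean: 2.1667, -0.8333, 0.1667, -0.8333, 0.1667, -0.8333
Numerator Σ_{t=1}^{4}(z_t−z̄)(z_{t+2}−z̄) = 1.7778
Denominator Σ(z_t−z̄)² = 6.8333
r_2 = 1.7778 / 6.8333 = 0.260

0.260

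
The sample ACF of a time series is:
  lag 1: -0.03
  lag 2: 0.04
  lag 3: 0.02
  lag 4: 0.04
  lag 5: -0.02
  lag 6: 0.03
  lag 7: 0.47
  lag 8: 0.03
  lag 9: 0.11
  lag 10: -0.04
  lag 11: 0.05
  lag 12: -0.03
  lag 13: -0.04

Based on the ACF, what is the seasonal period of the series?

7

The largest autocorrelation is r_7 = 0.47; the remaining lags stay at or below 0.11.
The dominant spike at lag 7 indicates a seasonal period of 7.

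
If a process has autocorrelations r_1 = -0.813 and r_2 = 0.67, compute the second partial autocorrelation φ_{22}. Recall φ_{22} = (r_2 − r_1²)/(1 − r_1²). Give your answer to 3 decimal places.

φ_{22} = (r_2 − r_1²) / (1 − r_1²)
r_1² = (-0.813)² = 0.660969
Numerator = 0.67 − 0.6610 = 0.0090; denominator = 1 − 0.6610 = 0.3390
φ_{22} = 0.0090 / 0.3390 = 0.027

0.027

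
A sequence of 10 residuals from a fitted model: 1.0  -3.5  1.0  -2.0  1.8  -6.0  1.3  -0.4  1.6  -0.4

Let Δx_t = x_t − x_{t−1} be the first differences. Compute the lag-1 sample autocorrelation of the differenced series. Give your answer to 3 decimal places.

First differences Δx: -4.5, 4.5, -3.0, 3.8, -7.8, 7.3, -1.7, 2.0, -2.0
Mean of differences = -0.1556
Numerator Σ(Δx_t−Δx̄)(Δx_{t+1}−Δx̄) = -150.7709
Denominator Σ(Δx_t−Δx̄)² = 188.7422
r_1(Δx) = -150.7709 / 188.7422 = -0.799

-0.799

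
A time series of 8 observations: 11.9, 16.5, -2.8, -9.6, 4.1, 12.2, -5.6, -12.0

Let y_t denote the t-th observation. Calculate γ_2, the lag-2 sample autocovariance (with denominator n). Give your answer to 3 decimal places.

Mean ȳ = (11.9 + 16.5 − 2.8 − 9.6 + 4.1 + 12.2 − 5.6 − 12.0)/8 = 1.8375
Σ_{t=1}^{6}(y_t−ȳ)(y_{t+2}−ȳ) = -503.5991
γ_2 = -503.5991 / 8 = -62.950

-62.950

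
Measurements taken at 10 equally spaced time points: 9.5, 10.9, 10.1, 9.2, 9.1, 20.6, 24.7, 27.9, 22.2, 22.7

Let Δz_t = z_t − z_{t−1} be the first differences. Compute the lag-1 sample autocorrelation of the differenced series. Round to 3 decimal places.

0.108

First differences Δz: 1.4, -0.8, -0.9, -0.1, 11.5, 4.1, 3.2, -5.7, 0.5
Mean of differences = 1.4667
Numerator Σ(Δz_t−Δz̄)(Δz_{t+1}−Δz̄) = 18.9956
Denominator Σ(Δz_t−Δz̄)² = 176.1000
r_1(Δz) = 18.9956 / 176.1000 = 0.108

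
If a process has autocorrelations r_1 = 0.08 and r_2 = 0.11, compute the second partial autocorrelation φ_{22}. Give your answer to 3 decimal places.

φ_{22} = (r_2 − r_1²) / (1 − r_1²)
r_1² = (0.08)² = 0.0064
Numerator = 0.11 − 0.0064 = 0.1036; denominator = 1 − 0.0064 = 0.9936
φ_{22} = 0.1036 / 0.9936 = 0.104

0.104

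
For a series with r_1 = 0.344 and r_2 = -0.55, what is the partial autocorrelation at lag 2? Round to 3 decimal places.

φ_{22} = (r_2 − r_1²) / (1 − r_1²)
r_1² = (0.344)² = 0.118336
Numerator = -0.55 − 0.1183 = -0.6683; denominator = 1 − 0.1183 = 0.8817
φ_{22} = -0.6683 / 0.8817 = -0.758

-0.758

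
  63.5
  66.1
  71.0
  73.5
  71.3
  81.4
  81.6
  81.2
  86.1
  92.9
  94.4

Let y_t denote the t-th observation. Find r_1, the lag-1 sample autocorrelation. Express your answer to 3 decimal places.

Mean ȳ = (63.5 + 66.1 + 71.0 + 73.5 + 71.3 + 81.4 + 81.6 + 81.2 + 86.1 + 92.9 + 94.4)/11 = 78.4545
Numerator Σ_{t=1}^{10}(y_t−ȳ)(y_{t+1}−ȳ) = 707.8343
Denominator Σ(y_t−ȳ)² = 1055.0673
r_1 = 707.8343 / 1055.0673 = 0.671

0.671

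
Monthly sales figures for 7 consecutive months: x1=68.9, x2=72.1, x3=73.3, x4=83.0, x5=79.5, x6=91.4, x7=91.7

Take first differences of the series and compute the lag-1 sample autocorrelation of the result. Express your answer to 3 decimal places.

-0.834

First differences Δx: 3.2, 1.2, 9.7, -3.5, 11.9, 0.3
Mean of differences = 3.8000
Numerator Σ(Δx_t−Δx̄)(Δx_{t+1}−Δx̄) = -144.3300
Denominator Σ(Δx_t−Δx̄)² = 173.0800
r_1(Δx) = -144.3300 / 173.0800 = -0.834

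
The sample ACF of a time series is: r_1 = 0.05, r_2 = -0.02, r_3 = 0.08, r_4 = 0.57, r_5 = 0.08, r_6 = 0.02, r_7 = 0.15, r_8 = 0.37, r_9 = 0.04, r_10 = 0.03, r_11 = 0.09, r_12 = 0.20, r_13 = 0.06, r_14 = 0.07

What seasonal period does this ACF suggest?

4

The largest autocorrelation is r_4 = 0.57, with weaker echoes at lags 8 (0.37) and 12 (0.20); the remaining lags stay at or below 0.15.
The dominant spike at lag 4 indicates a seasonal period of 4.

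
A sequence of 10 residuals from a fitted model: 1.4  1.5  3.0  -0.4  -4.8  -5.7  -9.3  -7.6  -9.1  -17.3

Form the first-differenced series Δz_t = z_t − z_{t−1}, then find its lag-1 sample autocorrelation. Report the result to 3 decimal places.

First differences Δz: 0.1, 1.5, -3.4, -4.4, -0.9, -3.6, 1.7, -1.5, -8.2
Mean of differences = -2.0778
Numerator Σ(Δz_t−Δz̄)(Δz_{t+1}−Δz̄) = -5.5016
Denominator Σ(Δz_t−Δz̄)² = 80.4756
r_1(Δz) = -5.5016 / 80.4756 = -0.068

-0.068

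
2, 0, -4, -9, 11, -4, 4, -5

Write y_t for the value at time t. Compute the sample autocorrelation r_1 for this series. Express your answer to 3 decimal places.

-0.524

Mean ȳ = (2 + 0 − 4 − 9 + 11 − 4 + 4 − 5)/8 = -0.6250
Deviations from mean: 2.6250, 0.6250, -3.3750, -8.3750, 11.6250, -3.3750, 4.6250, -4.3750
Σ(y_t−ȳ)(y_{t+1}−ȳ) = (1.6406) + (-2.1094) + (28.2656) + (-97.3594) + (-39.2344) + (-15.6094) + (-20.2344) = -144.6406
Denominator Σ(y_t−ȳ)² = 275.8750
r_1 = -144.6406 / 275.8750 = -0.524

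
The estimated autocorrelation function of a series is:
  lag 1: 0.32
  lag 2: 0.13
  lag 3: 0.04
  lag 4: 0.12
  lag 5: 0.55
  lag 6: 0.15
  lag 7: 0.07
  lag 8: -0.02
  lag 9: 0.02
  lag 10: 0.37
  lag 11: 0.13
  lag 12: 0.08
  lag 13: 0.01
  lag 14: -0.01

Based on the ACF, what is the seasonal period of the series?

The largest autocorrelation is r_5 = 0.55, with a weaker echo at lag 10 (0.37); the remaining lags stay at or below 0.32. The elevated value at lag 1 (0.32), dropping to 0.13 at lag 2, reflects decaying short-term dependence rather than seasonality.
The dominant spike at lag 5 indicates a seasonal period of 5.

5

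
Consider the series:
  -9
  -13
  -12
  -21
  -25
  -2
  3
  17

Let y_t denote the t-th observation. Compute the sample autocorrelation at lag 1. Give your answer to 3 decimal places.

0.423

Mean ȳ = (-9 − 13 − 12 − 21 − 25 − 2 + 3 + 17)/8 = -7.7500
Deviations from mean: -1.2500, -5.2500, -4.2500, -13.2500, -17.2500, 5.7500, 10.7500, 24.7500
Numerator Σ_{t=1}^{7}(y_t−ȳ)(y_{t+1}−ȳ) = 542.4375
Denominator Σ(y_t−ȳ)² = 1281.5000
r_1 = 542.4375 / 1281.5000 = 0.423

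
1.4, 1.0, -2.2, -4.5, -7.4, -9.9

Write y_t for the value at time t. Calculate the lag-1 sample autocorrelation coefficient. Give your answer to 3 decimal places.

Mean ȳ = (1.4 + 1.0 − 2.2 − 4.5 − 7.4 − 9.9)/6 = -3.6000
Deviations from mean: 5.0000, 4.6000, 1.4000, -0.9000, -3.8000, -6.3000
Σ(y_t−ȳ)(y_{t+1}−ȳ) = (23.0000) + (6.4400) + (-1.2600) + (3.4200) + (23.9400) = 55.5400
Denominator Σ(y_t−ȳ)² = 103.0600
r_1 = 55.5400 / 103.0600 = 0.539

0.539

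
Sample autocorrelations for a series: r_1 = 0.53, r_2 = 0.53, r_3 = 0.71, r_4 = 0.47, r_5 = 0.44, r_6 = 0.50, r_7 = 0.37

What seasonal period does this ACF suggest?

The largest autocorrelation is r_3 = 0.71; the remaining lags stay at or below 0.53.
The dominant spike at lag 3 indicates a seasonal period of 3.

3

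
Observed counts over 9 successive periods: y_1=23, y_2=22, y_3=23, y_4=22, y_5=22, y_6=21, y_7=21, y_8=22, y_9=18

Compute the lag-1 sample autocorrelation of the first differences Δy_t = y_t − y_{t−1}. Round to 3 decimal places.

First differences Δy: -1, 1, -1, 0, -1, 0, 1, -4
Mean of differences = -0.6250
Numerator Σ(Δy_t−Δȳ)(Δy_{t+1}−Δȳ) = -6.3906
Denominator Σ(Δy_t−Δȳ)² = 17.8750
r_1(Δy) = -6.3906 / 17.8750 = -0.358

-0.358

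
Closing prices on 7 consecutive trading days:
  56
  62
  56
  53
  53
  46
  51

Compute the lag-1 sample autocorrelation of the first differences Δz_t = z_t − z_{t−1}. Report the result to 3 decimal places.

First differences Δz: 6, -6, -3, 0, -7, 5
Mean of differences = -0.8333
Numerator Σ(Δz_t−Δz̄)(Δz_{t+1}−Δz̄) = -67.0278
Denominator Σ(Δz_t−Δz̄)² = 150.8333
r_1(Δz) = -67.0278 / 150.8333 = -0.444

-0.444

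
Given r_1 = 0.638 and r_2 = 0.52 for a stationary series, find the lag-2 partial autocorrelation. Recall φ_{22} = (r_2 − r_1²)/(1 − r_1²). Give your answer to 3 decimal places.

0.190

φ_{22} = (r_2 − r_1²) / (1 − r_1²)
r_1² = (0.638)² = 0.407044
Numerator = 0.52 − 0.4070 = 0.1130; denominator = 1 − 0.4070 = 0.5930
φ_{22} = 0.1130 / 0.5930 = 0.190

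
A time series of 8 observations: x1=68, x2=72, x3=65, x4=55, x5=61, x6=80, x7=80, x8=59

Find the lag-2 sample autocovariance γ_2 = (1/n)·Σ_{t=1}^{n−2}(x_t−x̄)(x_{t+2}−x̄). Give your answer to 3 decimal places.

Mean x̄ = (68 + 72 + 65 + 55 + 61 + 80 + 80 + 59)/8 = 67.5000
Deviations: 0.5000, 4.5000, -2.5000, -12.5000, -6.5000, 12.5000, 12.5000, -8.5000
Σ_{t=1}^{6}(x_t−x̄)(x_{t+2}−x̄) = -385.0000
γ_2 = -385.0000 / 8 = -48.125

-48.125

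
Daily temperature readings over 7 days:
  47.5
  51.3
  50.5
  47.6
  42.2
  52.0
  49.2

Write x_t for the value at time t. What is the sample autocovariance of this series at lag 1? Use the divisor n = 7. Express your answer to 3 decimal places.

-1.867

Mean x̄ = (47.5 + 51.3 + 50.5 + 47.6 + 42.2 + 52.0 + 49.2)/7 = 48.6143
Deviations: -1.1143, 2.6857, 1.8857, -1.0143, -6.4143, 3.3857, 0.5857
Σ_{t=1}^{6}(x_t−x̄)(x_{t+1}−x̄) = -13.0688
γ_1 = -13.0688 / 7 = -1.867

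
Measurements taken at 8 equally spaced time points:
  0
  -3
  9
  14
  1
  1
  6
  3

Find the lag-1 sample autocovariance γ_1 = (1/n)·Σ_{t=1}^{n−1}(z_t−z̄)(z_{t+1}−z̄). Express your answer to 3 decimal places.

1.811

Mean z̄ = (0 − 3 + 9 + 14 + 1 + 1 + 6 + 3)/8 = 3.8750
Deviations: -3.8750, -6.8750, 5.1250, 10.1250, -2.8750, -2.8750, 2.1250, -0.8750
Σ_{t=1}^{7}(z_t−z̄)(z_{t+1}−z̄) = 14.4844
γ_1 = 14.4844 / 8 = 1.811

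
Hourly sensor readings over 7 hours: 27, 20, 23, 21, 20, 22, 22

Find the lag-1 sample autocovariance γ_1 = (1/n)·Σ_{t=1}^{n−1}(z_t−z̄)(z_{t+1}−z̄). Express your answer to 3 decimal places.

Mean z̄ = (27 + 20 + 23 + 21 + 20 + 22 + 22)/7 = 22.1429
Deviations: 4.8571, -2.1429, 0.8571, -1.1429, -2.1429, -0.1429, -0.1429
Σ_{t=1}^{6}(z_t−z̄)(z_{t+1}−z̄) = -10.4490
γ_1 = -10.4490 / 7 = -1.493

-1.493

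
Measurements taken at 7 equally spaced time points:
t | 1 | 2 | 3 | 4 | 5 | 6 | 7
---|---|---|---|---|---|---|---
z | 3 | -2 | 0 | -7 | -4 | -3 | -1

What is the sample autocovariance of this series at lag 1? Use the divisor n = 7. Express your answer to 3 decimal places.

Mean z̄ = (3 − 2 + 0 − 7 − 4 − 3 − 1)/7 = -2.0000
Σ_{t=1}^{6}(z_t−z̄)(z_{t+1}−z̄) = 1.0000
γ_1 = 1.0000 / 7 = 0.143

0.143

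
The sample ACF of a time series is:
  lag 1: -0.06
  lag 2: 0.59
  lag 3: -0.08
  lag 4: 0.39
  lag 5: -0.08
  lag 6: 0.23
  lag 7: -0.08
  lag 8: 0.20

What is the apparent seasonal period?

The largest autocorrelation is r_2 = 0.59, with weaker echoes at lags 4 (0.39), 6 (0.23) and 8 (0.20); the remaining lags stay at or below -0.06.
The dominant spike at lag 2 indicates a seasonal period of 2.

2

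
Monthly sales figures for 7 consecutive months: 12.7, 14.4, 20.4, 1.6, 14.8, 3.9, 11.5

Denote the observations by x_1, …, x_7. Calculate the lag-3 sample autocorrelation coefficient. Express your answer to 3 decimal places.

-0.281

Mean x̄ = (12.7 + 14.4 + 20.4 + 1.6 + 14.8 + 3.9 + 11.5)/7 = 11.3286
Numerator Σ_{t=1}^{4}(x_t−x̄)(x_{t+3}−x̄) = -71.7353
Denominator Σ(x_t−x̄)² = 255.5143
r_3 = -71.7353 / 255.5143 = -0.281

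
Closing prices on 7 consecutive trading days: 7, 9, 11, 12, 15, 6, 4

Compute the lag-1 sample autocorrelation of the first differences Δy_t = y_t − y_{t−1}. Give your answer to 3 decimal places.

First differences Δy: 2, 2, 1, 3, -9, -2
Mean of differences = -0.5000
Numerator Σ(Δy_t−Δȳ)(Δy_{t+1}−Δȳ) = -1.7500
Denominator Σ(Δy_t−Δȳ)² = 101.5000
r_1(Δy) = -1.7500 / 101.5000 = -0.017

-0.017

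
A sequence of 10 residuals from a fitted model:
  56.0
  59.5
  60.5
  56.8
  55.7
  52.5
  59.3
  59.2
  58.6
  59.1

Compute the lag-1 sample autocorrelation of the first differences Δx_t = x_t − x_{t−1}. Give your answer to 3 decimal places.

-0.179

First differences Δx: 3.5, 1.0, -3.7, -1.1, -3.2, 6.8, -0.1, -0.6, 0.5
Mean of differences = 0.3444
Numerator Σ(Δx_t−Δx̄)(Δx_{t+1}−Δx̄) = -15.0986
Denominator Σ(Δx_t−Δx̄)² = 84.1822
r_1(Δx) = -15.0986 / 84.1822 = -0.179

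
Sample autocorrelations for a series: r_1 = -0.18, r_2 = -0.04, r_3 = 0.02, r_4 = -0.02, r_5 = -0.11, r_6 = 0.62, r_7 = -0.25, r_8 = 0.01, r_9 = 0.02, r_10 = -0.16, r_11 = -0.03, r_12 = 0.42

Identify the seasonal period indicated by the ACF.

The largest autocorrelation is r_6 = 0.62, with a weaker echo at lag 12 (0.42); the remaining lags stay at or below 0.02.
The dominant spike at lag 6 indicates a seasonal period of 6.

6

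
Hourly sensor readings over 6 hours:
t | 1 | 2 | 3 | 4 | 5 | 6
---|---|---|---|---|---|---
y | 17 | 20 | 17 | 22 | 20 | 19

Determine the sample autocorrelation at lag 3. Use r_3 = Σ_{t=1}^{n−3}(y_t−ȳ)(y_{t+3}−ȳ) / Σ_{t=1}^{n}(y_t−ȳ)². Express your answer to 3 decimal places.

Mean ȳ = (17 + 20 + 17 + 22 + 20 + 19)/6 = 19.1667
Σ(y_t−ȳ)(y_{t+3}−ȳ) = (-6.1389) + (0.6944) + (0.3611) = -5.0833
Denominator Σ(y_t−ȳ)² = 18.8333
r_3 = -5.0833 / 18.8333 = -0.270

-0.270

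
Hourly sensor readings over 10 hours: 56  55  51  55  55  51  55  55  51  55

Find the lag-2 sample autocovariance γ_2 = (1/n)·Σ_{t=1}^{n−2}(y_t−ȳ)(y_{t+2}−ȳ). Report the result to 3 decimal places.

-1.522

Mean ȳ = (56 + 55 + 51 + 55 + 55 + 51 + 55 + 55 + 51 + 55)/10 = 53.9000
Σ_{t=1}^{8}(y_t−ȳ)(y_{t+2}−ȳ) = -15.2200
γ_2 = -15.2200 / 10 = -1.522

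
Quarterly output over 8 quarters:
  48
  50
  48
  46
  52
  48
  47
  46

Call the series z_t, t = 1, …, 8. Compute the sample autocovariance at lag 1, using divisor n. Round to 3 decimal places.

Mean z̄ = (48 + 50 + 48 + 46 + 52 + 48 + 47 + 46)/8 = 48.1250
Σ_{t=1}^{7}(z_t−z̄)(z_{t+1}−z̄) = -6.3906
γ_1 = -6.3906 / 8 = -0.799

-0.799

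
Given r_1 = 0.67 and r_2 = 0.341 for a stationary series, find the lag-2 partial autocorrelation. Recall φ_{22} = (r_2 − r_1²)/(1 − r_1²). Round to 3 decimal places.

-0.196

φ_{22} = (r_2 − r_1²) / (1 − r_1²)
r_1² = (0.67)² = 0.4489
Numerator = 0.341 − 0.4489 = -0.1079; denominator = 1 − 0.4489 = 0.5511
φ_{22} = -0.1079 / 0.5511 = -0.196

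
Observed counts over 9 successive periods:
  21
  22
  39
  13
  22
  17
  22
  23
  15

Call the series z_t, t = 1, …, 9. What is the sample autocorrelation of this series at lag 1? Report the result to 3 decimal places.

-0.357

Mean z̄ = (21 + 22 + 39 + 13 + 22 + 17 + 22 + 23 + 15)/9 = 21.5556
Numerator Σ_{t=1}^{8}(z_t−z̄)(z_{t+1}−z̄) = -158.4198
Denominator Σ(z_t−z̄)² = 444.2222
r_1 = -158.4198 / 444.2222 = -0.357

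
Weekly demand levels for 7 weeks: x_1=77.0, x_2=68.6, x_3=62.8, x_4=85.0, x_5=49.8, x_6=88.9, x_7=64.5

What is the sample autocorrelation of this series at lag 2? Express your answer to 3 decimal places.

0.428

Mean x̄ = (77.0 + 68.6 + 62.8 + 85.0 + 49.8 + 88.9 + 64.5)/7 = 70.9429
Deviations from mean: 6.0571, -2.3429, -8.1429, 14.0571, -21.1429, 17.9571, -6.4429
Numerator Σ_{t=1}^{5}(x_t−x̄)(x_{t+2}−x̄) = 478.5535
Denominator Σ(x_t−x̄)² = 1117.0771
r_2 = 478.5535 / 1117.0771 = 0.428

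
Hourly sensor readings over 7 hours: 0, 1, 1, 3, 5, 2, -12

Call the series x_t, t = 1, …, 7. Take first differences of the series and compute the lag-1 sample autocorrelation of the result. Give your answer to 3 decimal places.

0.200

First differences Δx: 1, 0, 2, 2, -3, -14
Mean of differences = -2.0000
Numerator Σ(Δx_t−Δx̄)(Δx_{t+1}−Δx̄) = 38.0000
Denominator Σ(Δx_t−Δx̄)² = 190.0000
r_1(Δx) = 38.0000 / 190.0000 = 0.200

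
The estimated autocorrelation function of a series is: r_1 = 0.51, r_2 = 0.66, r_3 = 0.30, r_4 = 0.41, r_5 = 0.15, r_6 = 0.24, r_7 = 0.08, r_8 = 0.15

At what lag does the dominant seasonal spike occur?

2

The largest autocorrelation is r_2 = 0.66; the remaining lags stay at or below 0.51.
The dominant spike at lag 2 indicates a seasonal period of 2.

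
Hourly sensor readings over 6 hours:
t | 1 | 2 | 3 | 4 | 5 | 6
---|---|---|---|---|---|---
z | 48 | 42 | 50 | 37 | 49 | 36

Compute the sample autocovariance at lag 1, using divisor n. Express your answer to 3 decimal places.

Mean z̄ = (48 + 42 + 50 + 37 + 49 + 36)/6 = 43.6667
Deviations: 4.3333, -1.6667, 6.3333, -6.6667, 5.3333, -7.6667
Σ_{t=1}^{5}(z_t−z̄)(z_{t+1}−z̄) = -136.4444
γ_1 = -136.4444 / 6 = -22.741

-22.741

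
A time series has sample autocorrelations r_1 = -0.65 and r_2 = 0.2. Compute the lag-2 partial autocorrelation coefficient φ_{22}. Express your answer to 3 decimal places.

φ_{22} = (r_2 − r_1²) / (1 − r_1²)
r_1² = (-0.65)² = 0.4225
Numerator = 0.2 − 0.4225 = -0.2225; denominator = 1 − 0.4225 = 0.5775
φ_{22} = -0.2225 / 0.5775 = -0.385

-0.385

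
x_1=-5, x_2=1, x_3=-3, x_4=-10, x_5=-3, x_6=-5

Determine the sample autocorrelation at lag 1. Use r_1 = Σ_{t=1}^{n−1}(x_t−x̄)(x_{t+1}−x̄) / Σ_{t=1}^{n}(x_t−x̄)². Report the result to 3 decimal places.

Mean x̄ = (-5 + 1 − 3 − 10 − 3 − 5)/6 = -4.1667
Numerator Σ_{t=1}^{5}(x_t−x̄)(x_{t+1}−x̄) = -12.8611
Denominator Σ(x_t−x̄)² = 64.8333
r_1 = -12.8611 / 64.8333 = -0.198

-0.198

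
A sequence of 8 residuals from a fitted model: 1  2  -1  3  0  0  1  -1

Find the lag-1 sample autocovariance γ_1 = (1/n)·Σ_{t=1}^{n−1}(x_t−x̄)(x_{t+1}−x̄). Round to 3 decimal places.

-0.939

Mean x̄ = (1 + 2 − 1 + 3 + 0 + 0 + 1 − 1)/8 = 0.6250
Σ_{t=1}^{7}(x_t−x̄)(x_{t+1}−x̄) = -7.5156
γ_1 = -7.5156 / 8 = -0.939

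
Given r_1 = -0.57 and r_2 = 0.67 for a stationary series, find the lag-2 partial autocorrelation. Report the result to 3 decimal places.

0.511

φ_{22} = (r_2 − r_1²) / (1 − r_1²)
r_1² = (-0.57)² = 0.3249
Numerator = 0.67 − 0.3249 = 0.3451; denominator = 1 − 0.3249 = 0.6751
φ_{22} = 0.3451 / 0.6751 = 0.511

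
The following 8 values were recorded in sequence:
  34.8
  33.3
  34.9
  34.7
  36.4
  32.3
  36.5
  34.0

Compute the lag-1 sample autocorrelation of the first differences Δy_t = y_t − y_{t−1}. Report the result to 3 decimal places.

-0.773

First differences Δy: -1.5, 1.6, -0.2, 1.7, -4.1, 4.2, -2.5
Mean of differences = -0.1143
Numerator Σ(Δy_t−Δȳ)(Δy_{t+1}−Δȳ) = -37.3973
Denominator Σ(Δy_t−Δȳ)² = 48.3486
r_1(Δy) = -37.3973 / 48.3486 = -0.773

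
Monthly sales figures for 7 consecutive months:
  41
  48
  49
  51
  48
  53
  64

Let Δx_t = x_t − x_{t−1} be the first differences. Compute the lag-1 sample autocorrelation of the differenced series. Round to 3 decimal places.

First differences Δx: 7, 1, 2, -3, 5, 11
Mean of differences = 3.8333
Numerator Σ(Δx_t−Δx̄)(Δx_{t+1}−Δx̄) = 9.1389
Denominator Σ(Δx_t−Δx̄)² = 120.8333
r_1(Δx) = 9.1389 / 120.8333 = 0.076

0.076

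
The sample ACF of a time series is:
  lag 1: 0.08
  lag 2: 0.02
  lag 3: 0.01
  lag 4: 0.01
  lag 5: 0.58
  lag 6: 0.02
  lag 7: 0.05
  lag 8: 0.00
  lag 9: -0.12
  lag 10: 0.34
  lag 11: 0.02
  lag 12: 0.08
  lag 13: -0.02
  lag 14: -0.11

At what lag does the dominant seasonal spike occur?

5

The largest autocorrelation is r_5 = 0.58, with a weaker echo at lag 10 (0.34); the remaining lags stay at or below 0.08.
The dominant spike at lag 5 indicates a seasonal period of 5.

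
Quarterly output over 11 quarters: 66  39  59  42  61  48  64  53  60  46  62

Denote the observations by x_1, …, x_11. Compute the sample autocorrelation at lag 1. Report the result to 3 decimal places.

-0.703

Mean x̄ = (66 + 39 + 59 + 42 + 61 + 48 + 64 + 53 + 60 + 46 + 62)/11 = 54.5455
Numerator Σ_{t=1}^{10}(x_t−x̄)(x_{t+1}−x̄) = -621.6612
Denominator Σ(x_t−x̄)² = 884.7273
r_1 = -621.6612 / 884.7273 = -0.703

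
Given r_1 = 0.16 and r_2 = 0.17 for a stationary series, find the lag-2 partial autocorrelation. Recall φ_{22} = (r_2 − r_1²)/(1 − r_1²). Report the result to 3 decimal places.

φ_{22} = (r_2 − r_1²) / (1 − r_1²)
r_1² = (0.16)² = 0.0256
Numerator = 0.17 − 0.0256 = 0.1444; denominator = 1 − 0.0256 = 0.9744
φ_{22} = 0.1444 / 0.9744 = 0.148

0.148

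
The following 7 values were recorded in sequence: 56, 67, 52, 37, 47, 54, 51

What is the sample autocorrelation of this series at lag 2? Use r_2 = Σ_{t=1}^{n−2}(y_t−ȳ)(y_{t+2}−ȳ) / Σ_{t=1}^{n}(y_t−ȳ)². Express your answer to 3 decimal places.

Mean ȳ = (56 + 67 + 52 + 37 + 47 + 54 + 51)/7 = 52.0000
Deviations from mean: 4.0000, 15.0000, 0.0000, -15.0000, -5.0000, 2.0000, -1.0000
Σ(y_t−ȳ)(y_{t+2}−ȳ) = (0.0000) + (-225.0000) + (0.0000) + (-30.0000) + (5.0000) = -250.0000
Denominator Σ(y_t−ȳ)² = 496.0000
r_2 = -250.0000 / 496.0000 = -0.504

-0.504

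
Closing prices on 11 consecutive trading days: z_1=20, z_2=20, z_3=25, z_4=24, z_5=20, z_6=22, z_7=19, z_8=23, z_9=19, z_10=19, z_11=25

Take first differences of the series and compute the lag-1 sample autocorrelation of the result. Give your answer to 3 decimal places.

-0.355

First differences Δz: 0, 5, -1, -4, 2, -3, 4, -4, 0, 6
Mean of differences = 0.5000
Numerator Σ(Δz_t−Δz̄)(Δz_{t+1}−Δz̄) = -42.7500
Denominator Σ(Δz_t−Δz̄)² = 120.5000
r_1(Δz) = -42.7500 / 120.5000 = -0.355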